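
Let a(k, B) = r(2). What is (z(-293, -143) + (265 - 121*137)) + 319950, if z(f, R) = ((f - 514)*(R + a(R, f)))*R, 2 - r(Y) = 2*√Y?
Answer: -15967903 - 230802*√2 ≈ -1.6294e+7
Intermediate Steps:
r(Y) = 2 - 2*√Y
a(k, B) = 2 - 2*√2
z(f, R) = R*(-514 + f)*(2 + R - 2*√2) (z(f, R) = ((f - 514)*(R + (2 - 2*√2)))*R = ((-514 + f)*(2 + R - 2*√2))*R = R*(-514 + f)*(2 + R - 2*√2))
(z(-293, -143) + (265 - 121*137)) + 319950 = (-143*(-1028 - 514*(-143) + 1028*√2 - 143*(-293) + 2*(-293)*(1 - √2)) + (265 - 121*137)) + 319950 = (-143*(-1028 + 73502 + 1028*√2 + 41899 + (-586 + 586*√2)) + (265 - 16577)) + 319950 = (-143*(113787 + 1614*√2) - 16312) + 319950 = ((-16271541 - 230802*√2) - 16312) + 319950 = (-16287853 - 230802*√2) + 319950 = -15967903 - 230802*√2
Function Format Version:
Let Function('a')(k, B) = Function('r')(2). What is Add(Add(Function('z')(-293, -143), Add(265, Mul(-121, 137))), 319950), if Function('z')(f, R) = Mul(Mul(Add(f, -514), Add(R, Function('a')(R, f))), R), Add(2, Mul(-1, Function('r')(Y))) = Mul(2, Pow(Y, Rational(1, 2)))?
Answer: Add(-15967903, Mul(-230802, Pow(2, Rational(1, 2)))) ≈ -1.6294e+7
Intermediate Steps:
Function('r')(Y) = Add(2, Mul(-2, Pow(Y, Rational(1, 2)))) (Function('r')(Y) = Add(2, Mul(-1, Mul(2, Pow(Y, Rational(1, 2))))) = Add(2, Mul(-2, Pow(Y, Rational(1, 2)))))
Function('a')(k, B) = Add(2, Mul(-2, Pow(2, Rational(1, 2))))
Function('z')(f, R) = Mul(R, Add(-514, f), Add(2, R, Mul(-2, Pow(2, Rational(1, 2))))) (Function('z')(f, R) = Mul(Mul(Add(f, -514), Add(R, Add(2, Mul(-2, Pow(2, Rational(1, 2)))))), R) = Mul(Mul(Add(-514, f), Add(2, R, Mul(-2, Pow(2, Rational(1, 2))))), R) = Mul(R, Add(-514, f), Add(2, R, Mul(-2, Pow(2, Rational(1, 2))))))
Add(Add(Function('z')(-293, -143), Add(265, Mul(-121, 137))), 319950) = Add(Add(Mul(-143, Add(-1028, Mul(-514, -143), Mul(1028, Pow(2, Rational(1, 2))), Mul(-143, -293), Mul(2, -293, Add(1, Mul(-1, Pow(2, Rational(1, 2))))))), Add(265, Mul(-121, 137))), 319950) = Add(Add(Mul(-143, Add(-1028, 73502, Mul(1028, Pow(2, Rational(1, 2))), 41899, Add(-586, Mul(586, Pow(2, Rational(1, 2)))))), Add(265, -16577)), 319950) = Add(Add(Mul(-143, Add(113787, Mul(1614, Pow(2, Rational(1, 2))))), -16312), 319950) = Add(Add(Add(-16271541, Mul(-230802, Pow(2, Rational(1, 2)))), -16312), 319950) = Add(Add(-16287853, Mul(-230802, Pow(2, Rational(1, 2)))), 319950) = Add(-15967903, Mul(-230802, Pow(2, Rational(1, 2))))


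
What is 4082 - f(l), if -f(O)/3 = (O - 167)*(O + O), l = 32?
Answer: -21838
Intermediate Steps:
f(O) = -6*O*(-167 + O) (f(O) = -3*(O - 167)*(O + O) = -3*(-167 + O)*2*O = -6*O*(-167 + O))
4082 - f(l) = 4082 - 6*32*(167 - 1*32) = 4082 - 6*32*(167 - 32) = 4082 - 6*32*135 = 4082 - 1*25920 = 4082 - 25920 = -21838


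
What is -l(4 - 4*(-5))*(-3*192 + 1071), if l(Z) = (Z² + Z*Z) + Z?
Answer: -582120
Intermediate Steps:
l(Z) = Z + 2*Z² (l(Z) = (Z² + Z²) + Z = 2*Z² + Z = Z + 2*Z²)
-l(4 - 4*(-5))*(-3*192 + 1071) = -(4 - 4*(-5))*(1 + 2*(4 - 4*(-5)))*(-3*192 + 1071) = -(4 + 20)*(1 + 2*(4 + 20))*(-576 + 1071) = -24*(1 + 2*24)*495 = -24*(1 + 48)*495 = -24*49*495 = -1176*495 = -1*582120 = -582120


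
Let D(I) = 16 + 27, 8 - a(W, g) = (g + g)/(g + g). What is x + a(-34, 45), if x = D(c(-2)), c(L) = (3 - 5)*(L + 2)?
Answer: 50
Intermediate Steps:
c(L) = -4 - 2*L (c(L) = -2*(2 + L) = -4 - 2*L)
a(W, g) = 7 (a(W, g) = 8 - (g + g)/(g + g) = 8 - 2*g/(2*g) = 8 - 2*g*1/(2*g) = 8 - 1*1 = 8 - 1 = 7)
D(I) = 43
x = 43
x + a(-34, 45) = 43 + 7 = 50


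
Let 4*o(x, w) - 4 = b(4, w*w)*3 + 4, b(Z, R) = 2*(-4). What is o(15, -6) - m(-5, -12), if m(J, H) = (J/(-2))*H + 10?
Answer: 16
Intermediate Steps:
b(Z, R) = -8
m(J, H) = 10 - H*J/2 (m(J, H) = (J*(-½))*H + 10 = (-J/2)*H + 10 = -H*J/2 + 10 = 10 - H*J/2)
o(x, w) = -4 (o(x, w) = 1 + (-8*3 + 4)/4 = 1 + (-24 + 4)/4 = 1 + (¼)*(-20) = 1 - 5 = -4)
o(15, -6) - m(-5, -12) = -4 - (10 - ½*(-12)*(-5)) = -4 - (10 - 30) = -4 - 1*(-20) = -4 + 20 = 16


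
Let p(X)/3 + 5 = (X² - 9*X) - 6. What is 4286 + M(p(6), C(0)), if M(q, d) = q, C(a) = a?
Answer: 4199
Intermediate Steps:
p(X) = -33 - 27*X + 3*X² (p(X) = -15 + 3*((X² - 9*X) - 6) = -15 + 3*(-6 + X² - 9*X) = -15 + (-18 - 27*X + 3*X²) = -33 - 27*X + 3*X²)
4286 + M(p(6), C(0)) = 4286 + (-33 - 27*6 + 3*6²) = 4286 + (-33 - 162 + 3*36) = 4286 + (-33 - 162 + 108) = 4286 - 87 = 4199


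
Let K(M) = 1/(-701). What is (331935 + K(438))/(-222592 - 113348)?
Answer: -116343217/117746970 ≈ -0.98808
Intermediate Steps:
K(M) = -1/701
(331935 + K(438))/(-222592 - 113348) = (331935 - 1/701)/(-222592 - 113348) = (232686434/701)/(-335940) = (232686434/701)*(-1/335940) = -116343217/117746970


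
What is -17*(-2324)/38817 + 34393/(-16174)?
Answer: -696030689/627826158 ≈ -1.1086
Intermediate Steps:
-17*(-2324)/38817 + 34393/(-16174) = 39508*(1/38817) + 34393*(-1/16174) = 39508/38817 - 34393/16174 = -696030689/627826158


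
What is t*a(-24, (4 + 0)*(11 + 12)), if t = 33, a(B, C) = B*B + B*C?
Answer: -53856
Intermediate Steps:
a(B, C) = B² + B*C
t*a(-24, (4 + 0)*(11 + 12)) = 33*(-24*(-24 + (4 + 0)*(11 + 12))) = 33*(-24*(-24 + 4*23)) = 33*(-24*(-24 + 92)) = 33*(-24*68) = 33*(-1632) = -53856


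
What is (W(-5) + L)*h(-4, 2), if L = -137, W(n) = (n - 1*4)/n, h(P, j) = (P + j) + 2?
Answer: 0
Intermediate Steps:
h(P, j) = 2 + P + j
W(n) = (-4 + n)/n (W(n) = (n - 4)/n = (-4 + n)/n)
(W(-5) + L)*h(-4, 2) = ((-4 - 5)/(-5) - 137)*(2 - 4 + 2) = (-⅕*(-9) - 137)*0 = (9/5 - 137)*0 = -676/5*0 = 0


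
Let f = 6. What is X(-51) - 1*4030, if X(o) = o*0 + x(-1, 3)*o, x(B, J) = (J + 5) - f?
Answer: -4132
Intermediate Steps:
x(B, J) = -1 + J (x(B, J) = (J + 5) - 1*6 = (5 + J) - 6 = -1 + J)
X(o) = 2*o (X(o) = o*0 + (-1 + 3)*o = 0 + 2*o = 2*o)
X(-51) - 1*4030 = 2*(-51) - 1*4030 = -102 - 4030 = -4132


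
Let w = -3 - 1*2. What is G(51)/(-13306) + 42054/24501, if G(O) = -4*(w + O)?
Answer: 94013118/54335051 ≈ 1.7302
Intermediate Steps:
w = -5 (w = -3 - 2 = -5)
G(O) = 20 - 4*O (G(O) = -4*(-5 + O) = 20 - 4*O)
G(51)/(-13306) + 42054/24501 = (20 - 4*51)/(-13306) + 42054/24501 = (20 - 204)*(-1/13306) + 42054*(1/24501) = -184*(-1/13306) + 14018/8167 = 92/6653 + 14018/8167 = 94013118/54335051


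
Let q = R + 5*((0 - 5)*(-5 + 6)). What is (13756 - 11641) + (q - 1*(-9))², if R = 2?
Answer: 2311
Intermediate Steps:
q = -23 (q = 2 + 5*((0 - 5)*(-5 + 6)) = 2 + 5*(-5*1) = 2 + 5*(-5) = 2 - 25 = -23)
(13756 - 11641) + (q - 1*(-9))² = (13756 - 11641) + (-23 - 1*(-9))² = 2115 + (-23 + 9)² = 2115 + (-14)² = 2115 + 196 = 2311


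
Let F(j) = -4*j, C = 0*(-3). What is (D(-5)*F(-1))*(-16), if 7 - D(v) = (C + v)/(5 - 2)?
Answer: -1664/3 ≈ -554.67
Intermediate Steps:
C = 0
D(v) = 7 - v/3 (D(v) = 7 - (0 + v)/(5 - 2) = 7 - v/3)
(D(-5)*F(-1))*(-16) = ((7 - ⅓*(-5))*(-4*(-1)))*(-16) = ((7 + 5/3)*4)*(-16) = ((26/3)*4)*(-16) = (104/3)*(-16) = -1664/3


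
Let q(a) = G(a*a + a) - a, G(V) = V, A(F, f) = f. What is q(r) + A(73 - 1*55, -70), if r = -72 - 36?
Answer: 11594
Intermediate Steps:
r = -108
q(a) = a² (q(a) = (a*a + a) - a = (a² + a) - a = (a + a²) - a = a²)
q(r) + A(73 - 1*55, -70) = (-108)² - 70 = 11664 - 70 = 11594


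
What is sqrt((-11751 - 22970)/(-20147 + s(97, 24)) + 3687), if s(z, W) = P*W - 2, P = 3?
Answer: 2*sqrt(371718728435)/20077 ≈ 60.735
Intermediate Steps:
s(z, W) = -2 + 3*W (s(z, W) = 3*W - 2 = -2 + 3*W)
sqrt((-11751 - 22970)/(-20147 + s(97, 24)) + 3687) = sqrt((-11751 - 22970)/(-20147 + (-2 + 3*24)) + 3687) = sqrt(-34721/(-20147 + (-2 + 72)) + 3687) = sqrt(-34721/(-20147 + 70) + 3687) = sqrt(-34721/(-20077) + 3687) = sqrt(-34721*(-1/20077) + 3687) = sqrt(34721/20077 + 3687) = sqrt(74058620/20077) = 2*sqrt(371718728435)/20077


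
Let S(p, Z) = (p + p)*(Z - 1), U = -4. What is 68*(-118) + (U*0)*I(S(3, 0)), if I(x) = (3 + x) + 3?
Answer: -8024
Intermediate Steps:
S(p, Z) = 2*p*(-1 + Z) (S(p, Z) = (2*p)*(-1 + Z) = 2*p*(-1 + Z))
I(x) = 6 + x
68*(-118) + (U*0)*I(S(3, 0)) = 68*(-118) + (-4*0)*(6 + 2*3*(-1 + 0)) = -8024 + 0*(6 + 2*3*(-1)) = -8024 + 0*(6 - 6) = -8024 + 0*0 = -8024 + 0 = -8024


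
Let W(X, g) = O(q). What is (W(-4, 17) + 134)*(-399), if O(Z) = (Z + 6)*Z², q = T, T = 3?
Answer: -85785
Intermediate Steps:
q = 3
O(Z) = Z²*(6 + Z) (O(Z) = (6 + Z)*Z² = Z²*(6 + Z))
W(X, g) = 81 (W(X, g) = 3²*(6 + 3) = 9*9 = 81)
(W(-4, 17) + 134)*(-399) = (81 + 134)*(-399) = 215*(-399) = -85785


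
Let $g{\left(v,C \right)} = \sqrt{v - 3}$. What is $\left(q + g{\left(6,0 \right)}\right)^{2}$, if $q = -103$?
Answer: $\left(103 - \sqrt{3}\right)^{2} \approx 10255.0$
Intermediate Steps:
$g{\left(v,C \right)} = \sqrt{-3 + v}$
$\left(q + g{\left(6,0 \right)}\right)^{2} = \left(-103 + \sqrt{-3 + 6}\right)^{2} = \left(-103 + \sqrt{3}\right)^{2}$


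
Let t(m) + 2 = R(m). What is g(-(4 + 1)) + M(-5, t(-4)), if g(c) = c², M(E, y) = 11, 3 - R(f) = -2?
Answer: 36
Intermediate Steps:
R(f) = 5 (R(f) = 3 - 1*(-2) = 3 + 2 = 5)
t(m) = 3 (t(m) = -2 + 5 = 3)
g(-(4 + 1)) + M(-5, t(-4)) = (-(4 + 1))² + 11 = (-1*5)² + 11 = (-5)² + 11 = 25 + 11 = 36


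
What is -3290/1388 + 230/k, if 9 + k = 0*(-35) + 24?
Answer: 26989/2082 ≈ 12.963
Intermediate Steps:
k = 15 (k = -9 + (0*(-35) + 24) = -9 + (0 + 24) = -9 + 24 = 15)
-3290/1388 + 230/k = -3290/1388 + 230/15 = -3290*1/1388 + 230*(1/15) = -1645/694 + 46/3 = 26989/2082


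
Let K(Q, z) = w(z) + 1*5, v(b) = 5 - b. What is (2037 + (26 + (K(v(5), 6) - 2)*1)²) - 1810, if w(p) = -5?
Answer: 803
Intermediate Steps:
K(Q, z) = 0 (K(Q, z) = -5 + 1*5 = -5 + 5 = 0)
(2037 + (26 + (K(v(5), 6) - 2)*1)²) - 1810 = (2037 + (26 + (0 - 2)*1)²) - 1810 = (2037 + (26 - 2*1)²) - 1810 = (2037 + (26 - 2)²) - 1810 = (2037 + 24²) - 1810 = (2037 + 576) - 1810 = 2613 - 1810 = 803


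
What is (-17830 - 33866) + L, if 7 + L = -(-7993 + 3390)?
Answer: -47100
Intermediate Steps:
L = 4596 (L = -7 - (-7993 + 3390) = -7 - 1*(-4603) = -7 + 4603 = 4596)
(-17830 - 33866) + L = (-17830 - 33866) + 4596 = -51696 + 4596 = -47100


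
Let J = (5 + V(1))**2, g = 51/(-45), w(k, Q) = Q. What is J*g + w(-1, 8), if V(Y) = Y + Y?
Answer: -713/15 ≈ -47.533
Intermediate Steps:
V(Y) = 2*Y
g = -17/15 (g = 51*(-1/45) = -17/15 ≈ -1.1333)
J = 49 (J = (5 + 2*1)**2 = (5 + 2)**2 = 7**2 = 49)
J*g + w(-1, 8) = 49*(-17/15) + 8 = -833/15 + 8 = -713/15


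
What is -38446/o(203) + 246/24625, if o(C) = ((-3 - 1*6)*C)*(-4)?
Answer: -472467491/89979750 ≈ -5.2508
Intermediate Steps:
o(C) = 36*C (o(C) = ((-3 - 6)*C)*(-4) = -9*C*(-4) = 36*C)
-38446/o(203) + 246/24625 = -38446/(36*203) + 246/24625 = -38446/7308 + 246*(1/24625) = -38446*1/7308 + 246/24625 = -19223/3654 + 246/24625 = -472467491/89979750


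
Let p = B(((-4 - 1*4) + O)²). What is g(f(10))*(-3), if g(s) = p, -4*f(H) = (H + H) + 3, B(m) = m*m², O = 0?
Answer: -786432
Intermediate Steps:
B(m) = m³
p = 262144 (p = (((-4 - 1*4) + 0)²)³ = (((-4 - 4) + 0)²)³ = ((-8 + 0)²)³ = ((-8)²)³ = 64³ = 262144)
f(H) = -¾ - H/2 (f(H) = -((H + H) + 3)/4 = -(2*H + 3)/4 = -(3 + 2*H)/4 = -¾ - H/2)
g(s) = 262144
g(f(10))*(-3) = 262144*(-3) = -786432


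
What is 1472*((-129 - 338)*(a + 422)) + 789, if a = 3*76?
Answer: -446824811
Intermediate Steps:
a = 228
1472*((-129 - 338)*(a + 422)) + 789 = 1472*((-129 - 338)*(228 + 422)) + 789 = 1472*(-467*650) + 789 = 1472*(-303550) + 789 = -446825600 + 789 = -446824811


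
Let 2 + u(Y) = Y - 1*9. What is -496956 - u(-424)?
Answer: -496521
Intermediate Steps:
u(Y) = -11 + Y (u(Y) = -2 + (Y - 1*9) = -2 + (Y - 9) = -2 + (-9 + Y) = -11 + Y)
-496956 - u(-424) = -496956 - (-11 - 424) = -496956 - 1*(-435) = -496956 + 435 = -496521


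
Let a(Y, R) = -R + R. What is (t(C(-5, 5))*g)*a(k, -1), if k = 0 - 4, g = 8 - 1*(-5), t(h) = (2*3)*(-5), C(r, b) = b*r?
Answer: 0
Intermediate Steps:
t(h) = -30 (t(h) = 6*(-5) = -30)
g = 13 (g = 8 + 5 = 13)
k = -4
a(Y, R) = 0
(t(C(-5, 5))*g)*a(k, -1) = -30*13*0 = -390*0 = 0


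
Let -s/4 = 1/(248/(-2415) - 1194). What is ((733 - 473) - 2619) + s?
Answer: -3401387731/1441879 ≈ -2359.0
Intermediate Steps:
s = 4830/1441879 (s = -4/(248/(-2415) - 1194) = -4/(248*(-1/2415) - 1194) = -4/(-248/2415 - 1194) = -4/(-2883758/2415) = -4*(-2415/2883758) = 4830/1441879 ≈ 0.0033498)
((733 - 473) - 2619) + s = ((733 - 473) - 2619) + 4830/1441879 = (260 - 2619) + 4830/1441879 = -2359 + 4830/1441879 = -3401387731/1441879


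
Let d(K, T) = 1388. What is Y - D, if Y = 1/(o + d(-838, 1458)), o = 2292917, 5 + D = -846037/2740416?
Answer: 33377820314101/6287350130880 ≈ 5.3087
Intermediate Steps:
D = -14548117/2740416 (D = -5 - 846037/2740416 = -14548117/2740416 ≈ -5.3087)
Y = 1/2294305 (Y = 1/(2292917 + 1388) = 1/2294305 ≈ 4.3586e-7)
Y - D = 1/2294305 - 1*(-14548117/2740416) = 1/2294305 + 14548117/2740416 = 33377820314101/6287350130880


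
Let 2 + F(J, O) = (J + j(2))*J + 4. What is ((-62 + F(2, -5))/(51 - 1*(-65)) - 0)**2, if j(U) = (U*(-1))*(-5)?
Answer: 81/841 ≈ 0.096314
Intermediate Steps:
j(U) = 5*U (j(U) = -U*(-5) = 5*U)
F(J, O) = 2 + J*(10 + J) (F(J, O) = -2 + ((J + 5*2)*J + 4) = -2 + ((J + 10)*J + 4) = -2 + ((10 + J)*J + 4) = -2 + (J*(10 + J) + 4) = -2 + (4 + J*(10 + J)) = 2 + J*(10 + J))
((-62 + F(2, -5))/(51 - 1*(-65)) - 0)**2 = ((-62 + (2 + 2**2 + 10*2))/(51 - 1*(-65)) - 0)**2 = ((-62 + (2 + 4 + 20))/(51 + 65) - 1*0)**2 = ((-62 + 26)/116 + 0)**2 = (-36*1/116 + 0)**2 = (-9/29 + 0)**2 = (-9/29)**2 = 81/841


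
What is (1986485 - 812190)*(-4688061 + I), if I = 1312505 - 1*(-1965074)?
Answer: -1656321960190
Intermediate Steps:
I = 3277579 (I = 1312505 + 1965074 = 3277579)
(1986485 - 812190)*(-4688061 + I) = (1986485 - 812190)*(-4688061 + 3277579) = 1174295*(-1410482) = -1656321960190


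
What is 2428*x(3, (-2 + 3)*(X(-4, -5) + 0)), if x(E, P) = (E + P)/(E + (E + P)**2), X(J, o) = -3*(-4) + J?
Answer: 6677/31 ≈ 215.39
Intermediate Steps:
X(J, o) = 12 + J
x(E, P) = (E + P)/(E + (E + P)**2)
2428*x(3, (-2 + 3)*(X(-4, -5) + 0)) = 2428*((3 + (-2 + 3)*((12 - 4) + 0))/(3 + (3 + (-2 + 3)*((12 - 4) + 0))**2)) = 2428*((3 + 1*(8 + 0))/(3 + (3 + 1*(8 + 0))**2)) = 2428*((3 + 1*8)/(3 + (3 + 1*8)**2)) = 2428*((3 + 8)/(3 + (3 + 8)**2)) = 2428*(11/(3 + 11**2)) = 2428*(11/(3 + 121)) = 2428*(11/124) = 6677/31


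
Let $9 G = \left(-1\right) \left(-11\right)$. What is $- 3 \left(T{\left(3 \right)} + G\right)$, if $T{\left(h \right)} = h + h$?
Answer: $- \frac{65}{3} \approx -21.667$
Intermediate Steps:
$G = \frac{11}{9}$ ($G = \frac{\left(-1\right) \left(-11\right)}{9} = \frac{1}{9} \cdot 11 = \frac{11}{9} \approx 1.2222$)
$T{\left(h \right)} = 2 h$
$- 3 \left(T{\left(3 \right)} + G\right) = - 3 \left(2 \cdot 3 + \frac{11}{9}\right) = - 3 \left(6 + \frac{11}{9}\right) = \left(-3\right) \frac{65}{9} = - \frac{65}{3}$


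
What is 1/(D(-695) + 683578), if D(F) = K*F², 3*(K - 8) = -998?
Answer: -3/468415616 ≈ -6.4046e-9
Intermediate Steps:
K = -974/3 (K = 8 + (⅓)*(-998) = 8 - 998/3 = -974/3 ≈ -324.67)
D(F) = -974*F²/3
1/(D(-695) + 683578) = 1/(-974/3*(-695)² + 683578) = 1/(-974/3*483025 + 683578) = 1/(-470466350/3 + 683578) = 1/(-468415616/3) = -3/468415616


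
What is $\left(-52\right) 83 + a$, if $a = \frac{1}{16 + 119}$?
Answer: $- \frac{582659}{135} \approx -4316.0$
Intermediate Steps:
$a = \frac{1}{135} \approx 0.0074074$
$\left(-52\right) 83 + a = \left(-52\right) 83 + \frac{1}{135} = -4316 + \frac{1}{135} = - \frac{582659}{135}$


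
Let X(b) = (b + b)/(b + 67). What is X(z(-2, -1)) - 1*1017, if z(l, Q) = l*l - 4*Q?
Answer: -76259/75 ≈ -1016.8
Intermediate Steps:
z(l, Q) = l² - 4*Q
X(b) = 2*b/(67 + b) (X(b) = (2*b)/(67 + b) = 2*b/(67 + b))
X(z(-2, -1)) - 1*1017 = 2*((-2)² - 4*(-1))/(67 + ((-2)² - 4*(-1))) - 1*1017 = 2*(4 + 4)/(67 + (4 + 4)) - 1017 = 2*8/(67 + 8) - 1017 = 2*8/75 - 1017 = 2*8*(1/75) - 1017 = 16/75 - 1017 = -76259/75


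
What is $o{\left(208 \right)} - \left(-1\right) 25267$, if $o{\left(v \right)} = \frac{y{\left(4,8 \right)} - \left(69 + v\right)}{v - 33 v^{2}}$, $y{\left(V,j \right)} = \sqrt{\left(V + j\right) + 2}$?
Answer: $\frac{36068743845}{1427504} - \frac{\sqrt{14}}{1427504} \approx 25267.0$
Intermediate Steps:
$y{\left(V,j \right)} = \sqrt{2 + V + j}$
$o{\left(v \right)} = \frac{-69 + \sqrt{14} - v}{v - 33 v^{2}}$ ($o{\left(v \right)} = \frac{\sqrt{2 + 4 + 8} - \left(69 + v\right)}{v - 33 v^{2}} = \frac{\sqrt{14} - \left(69 + v\right)}{v - 33 v^{2}} = \frac{-69 + \sqrt{14} - v}{v - 33 v^{2}}$)
$o{\left(208 \right)} - \left(-1\right) 25267 = \frac{69 + 208 - \sqrt{14}}{208 \left(-1 + 33 \cdot 208\right)} - \left(-1\right) 25267 = \frac{277 - \sqrt{14}}{208 \left(-1 + 6864\right)} - -25267 = \frac{277 - \sqrt{14}}{208 \cdot 6863} + 25267 = \frac{1}{208} \cdot \frac{1}{6863} \left(277 - \sqrt{14}\right) + 25267 = \left(\frac{277}{1427504} - \frac{\sqrt{14}}{1427504}\right) + 25267 = \frac{36068743845}{1427504} - \frac{\sqrt{14}}{1427504}$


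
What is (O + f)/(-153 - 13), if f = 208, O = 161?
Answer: -369/166 ≈ -2.2229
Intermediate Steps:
(O + f)/(-153 - 13) = (161 + 208)/(-153 - 13) = 369/(-166) = 369*(-1/166) = -369/166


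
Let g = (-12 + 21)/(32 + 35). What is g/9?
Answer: 1/67 ≈ 0.014925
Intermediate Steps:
g = 9/67 ≈ 0.13433
g/9 = (9/67)/9 = (⅑)*(9/67) = 1/67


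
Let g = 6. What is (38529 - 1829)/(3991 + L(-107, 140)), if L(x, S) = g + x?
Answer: 3670/389 ≈ 9.4344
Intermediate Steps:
L(x, S) = 6 + x
(38529 - 1829)/(3991 + L(-107, 140)) = (38529 - 1829)/(3991 + (6 - 107)) = 36700/(3991 - 101) = 36700/3890 = 36700*(1/3890) = 3670/389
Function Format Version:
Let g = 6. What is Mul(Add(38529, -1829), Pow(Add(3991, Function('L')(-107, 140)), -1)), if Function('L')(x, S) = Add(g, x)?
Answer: Rational(3670, 389) ≈ 9.4344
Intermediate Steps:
Function('L')(x, S) = Add(6, x)
Mul(Add(38529, -1829), Pow(Add(3991, Function('L')(-107, 140)), -1)) = Mul(Add(38529, -1829), Pow(Add(3991, Add(6, -107)), -1)) = Mul(36700, Pow(Add(3991, -101), -1)) = Mul(36700, Pow(3890, -1)) = Mul(36700, Rational(1, 3890)) = Rational(3670, 389)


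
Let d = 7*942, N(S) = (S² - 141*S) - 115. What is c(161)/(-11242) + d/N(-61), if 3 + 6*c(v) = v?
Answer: 73808297/137231094 ≈ 0.53784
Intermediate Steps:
c(v) = -½ + v/6
N(S) = -115 + S² - 141*S
d = 6594
c(161)/(-11242) + d/N(-61) = (-½ + (⅙)*161)/(-11242) + 6594/(-115 + (-61)² - 141*(-61)) = (-½ + 161/6)*(-1/11242) + 6594/(-115 + 3721 + 8601) = (79/3)*(-1/11242) + 6594/12207 = -79/33726 + 6594*(1/12207) = -79/33726 + 2198/4069 = 73808297/137231094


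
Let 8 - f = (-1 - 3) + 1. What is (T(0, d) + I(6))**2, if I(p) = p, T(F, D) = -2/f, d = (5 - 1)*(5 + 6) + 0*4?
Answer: 4096/121 ≈ 33.851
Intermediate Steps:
f = 11 (f = 8 - ((-1 - 3) + 1) = 8 - (-4 + 1) = 8 - 1*(-3) = 8 + 3 = 11)
d = 44 (d = 4*11 + 0 = 44 + 0 = 44)
T(F, D) = -2/11
(T(0, d) + I(6))**2 = (-2/11 + 6)**2 = (64/11)**2 = 4096/121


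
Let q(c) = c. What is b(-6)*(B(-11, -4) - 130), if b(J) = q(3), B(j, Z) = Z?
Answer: -402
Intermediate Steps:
b(J) = 3
b(-6)*(B(-11, -4) - 130) = 3*(-4 - 130) = 3*(-134) = -402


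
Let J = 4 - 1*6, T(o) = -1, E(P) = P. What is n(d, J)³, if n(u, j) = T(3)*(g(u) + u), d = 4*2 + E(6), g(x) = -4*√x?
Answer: -12152 + 3248*√14 ≈ 0.90319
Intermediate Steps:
J = -2 (J = 4 - 6 = -2)
d = 14 (d = 4*2 + 6 = 8 + 6 = 14)
n(u, j) = -u + 4*√u (n(u, j) = -(-4*√u + u) = -(u - 4*√u) = -u + 4*√u)
n(d, J)³ = (-1*14 + 4*√14)³ = (-14 + 4*√14)³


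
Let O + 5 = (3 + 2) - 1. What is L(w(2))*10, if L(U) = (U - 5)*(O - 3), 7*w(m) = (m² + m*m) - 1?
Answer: 160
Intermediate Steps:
O = -1 (O = -5 + ((3 + 2) - 1) = -5 + (5 - 1) = -5 + 4 = -1)
w(m) = -⅐ + 2*m²/7 (w(m) = ((m² + m*m) - 1)/7 = ((m² + m²) - 1)/7 = (2*m² - 1)/7 = (-1 + 2*m²)/7 = -⅐ + 2*m²/7)
L(U) = 20 - 4*U (L(U) = (U - 5)*(-1 - 3) = (-5 + U)*(-4) = 20 - 4*U)
L(w(2))*10 = (20 - 4*(-⅐ + (2/7)*2²))*10 = (20 - 4*(-⅐ + (2/7)*4))*10 = (20 - 4*(-⅐ + 8/7))*10 = (20 - 4*1)*10 = (20 - 4)*10 = 16*10 = 160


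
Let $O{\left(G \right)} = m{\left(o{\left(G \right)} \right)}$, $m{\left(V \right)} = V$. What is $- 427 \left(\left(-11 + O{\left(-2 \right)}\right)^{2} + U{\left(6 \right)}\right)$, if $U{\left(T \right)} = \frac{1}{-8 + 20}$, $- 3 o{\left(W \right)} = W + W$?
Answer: $- \frac{1437709}{36} \approx -39936.0$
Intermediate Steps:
$o{\left(W \right)} = - \frac{2 W}{3}$ ($o{\left(W \right)} = - \frac{W + W}{3} = - \frac{2 W}{3}$)
$U{\left(T \right)} = \frac{1}{12}$
$O{\left(G \right)} = - \frac{2 G}{3}$
$- 427 \left(\left(-11 + O{\left(-2 \right)}\right)^{2} + U{\left(6 \right)}\right) = - 427 \left(\left(-11 - - \frac{4}{3}\right)^{2} + \frac{1}{12}\right) = - 427 \left(\left(-11 + \frac{4}{3}\right)^{2} + \frac{1}{12}\right) = - 427 \left(\left(- \frac{29}{3}\right)^{2} + \frac{1}{12}\right) = - 427 \left(\frac{841}{9} + \frac{1}{12}\right) = \left(-427\right) \frac{3367}{36} = - \frac{1437709}{36}$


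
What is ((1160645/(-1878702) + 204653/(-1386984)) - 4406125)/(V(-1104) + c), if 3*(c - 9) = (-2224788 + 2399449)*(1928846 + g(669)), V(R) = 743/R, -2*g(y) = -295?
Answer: -29340773893599675442/747859693696497076890769 ≈ -3.9233e-5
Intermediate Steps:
g(y) = 295/2 (g(y) = -½*(-295) = 295/2)
c = 673839867461/6 (c = 9 + ((-2224788 + 2399449)*(1928846 + 295/2))/3 = 9 + (174661*(3857987/2))/3 = 9 + (⅓)*(673839867407/2) = 9 + 673839867407/6 = 673839867461/6 ≈ 1.1231e+11)
((1160645/(-1878702) + 204653/(-1386984)) - 4406125)/(V(-1104) + c) = ((1160645/(-1878702) + 204653/(-1386984)) - 4406125)/(743/(-1104) + 673839867461/6) = ((1160645*(-1/1878702) + 204653*(-1/1386984)) - 4406125)/(743*(-1/1104) + 673839867461/6) = ((-1160645/1878702 - 204653/1386984) - 4406125)/(-743/1104 + 673839867461/6) = (-110793224727/144762756376 - 4406125)/(41328845204027/368) = -637842910730427727/144762756376*368/41328845204027 = -29340773893599675442/747859693696497076890769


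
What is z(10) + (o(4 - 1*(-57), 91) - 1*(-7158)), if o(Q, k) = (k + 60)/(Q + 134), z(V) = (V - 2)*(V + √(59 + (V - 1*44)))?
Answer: 1419361/195 ≈ 7278.8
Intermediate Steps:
z(V) = (-2 + V)*(V + √(15 + V)) (z(V) = (-2 + V)*(V + √(59 + (V - 44))) = (-2 + V)*(V + √(59 + (-44 + V))) = (-2 + V)*(V + √(15 + V)))
o(Q, k) = (60 + k)/(134 + Q)
z(10) + (o(4 - 1*(-57), 91) - 1*(-7158)) = (10² - 2*10 - 2*√(15 + 10) + 10*√(15 + 10)) + ((60 + 91)/(134 + (4 - 1*(-57))) - 1*(-7158)) = (100 - 20 - 2*√25 + 10*√25) + (151/(134 + (4 + 57)) + 7158) = (100 - 20 - 2*5 + 10*5) + (151/(134 + 61) + 7158) = (100 - 20 - 10 + 50) + (151/195 + 7158) = 120 + ((1/195)*151 + 7158) = 120 + (151/195 + 7158) = 120 + 1395961/195 = 1419361/195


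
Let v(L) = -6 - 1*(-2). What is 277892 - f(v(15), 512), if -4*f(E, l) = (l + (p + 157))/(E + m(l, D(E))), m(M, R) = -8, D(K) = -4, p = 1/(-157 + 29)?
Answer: 1707282817/6144 ≈ 2.7788e+5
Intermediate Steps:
p = -1/128 (p = 1/(-128) = -1/128 ≈ -0.0078125)
v(L) = -4 (v(L) = -6 + 2 = -4)
f(E, l) = -(20095/128 + l)/(4*(-8 + E)) (f(E, l) = -(l + (-1/128 + 157))/(4*(E - 8)) = -(l + 20095/128)/(4*(-8 + E)) = -(20095/128 + l)/(4*(-8 + E)))
277892 - f(v(15), 512) = 277892 - (-20095 - 128*512)/(512*(-8 - 4)) = 277892 - (-20095 - 65536)/(512*(-12)) = 277892 - (-1)*(-85631)/(512*12) = 277892 - 1*85631/6144 = 277892 - 85631/6144 = 1707282817/6144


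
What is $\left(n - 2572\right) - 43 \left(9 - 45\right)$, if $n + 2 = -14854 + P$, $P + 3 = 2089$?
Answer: $-13794$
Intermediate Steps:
$P = 2086$ ($P = -3 + 2089 = 2086$)
$n = -12770$ ($n = -2 + \left(-14854 + 2086\right) = -2 - 12768 = -12770$)
$\left(n - 2572\right) - 43 \left(9 - 45\right) = \left(-12770 - 2572\right) - 43 \left(9 - 45\right) = -15342 - -1548 = -15342 + 1548 = -13794$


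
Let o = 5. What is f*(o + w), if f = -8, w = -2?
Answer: -24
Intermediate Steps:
f*(o + w) = -8*(5 - 2) = -8*3 = -24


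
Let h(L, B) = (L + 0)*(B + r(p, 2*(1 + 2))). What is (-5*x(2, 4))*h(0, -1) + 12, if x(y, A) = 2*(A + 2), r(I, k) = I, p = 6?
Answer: 12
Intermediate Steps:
h(L, B) = L*(6 + B) (h(L, B) = (L + 0)*(B + 6) = L*(6 + B))
x(y, A) = 4 + 2*A (x(y, A) = 2*(2 + A) = 4 + 2*A)
(-5*x(2, 4))*h(0, -1) + 12 = (-5*(4 + 2*4))*(0*(6 - 1)) + 12 = (-5*(4 + 8))*(0*5) + 12 = -5*12*0 + 12 = -60*0 + 12 = 0 + 12 = 12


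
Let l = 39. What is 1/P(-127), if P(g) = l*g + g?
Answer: -1/5080 ≈ -0.00019685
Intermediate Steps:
P(g) = 40*g (P(g) = 39*g + g = 40*g)
1/P(-127) = 1/(40*(-127)) = 1/(-5080) = -1/5080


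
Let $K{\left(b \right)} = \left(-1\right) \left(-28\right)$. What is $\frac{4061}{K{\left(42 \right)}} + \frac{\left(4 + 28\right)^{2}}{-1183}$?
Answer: $\frac{97459}{676} \approx 144.17$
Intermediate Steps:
$K{\left(b \right)} = 28$
$\frac{4061}{K{\left(42 \right)}} + \frac{\left(4 + 28\right)^{2}}{-1183} = \frac{4061}{28} + \frac{\left(4 + 28\right)^{2}}{-1183} = 4061 \cdot \frac{1}{28} + 32^{2} \left(- \frac{1}{1183}\right) = \frac{4061}{28} + 1024 \left(- \frac{1}{1183}\right) = \frac{4061}{28} - \frac{1024}{1183} = \frac{97459}{676}$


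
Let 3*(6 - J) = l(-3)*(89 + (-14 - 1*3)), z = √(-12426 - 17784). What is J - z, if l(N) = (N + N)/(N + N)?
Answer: -18 - I*√30210 ≈ -18.0 - 173.81*I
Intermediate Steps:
l(N) = 1 (l(N) = (2*N)/((2*N)) = (2*N)*(1/(2*N)) = 1)
z = I*√30210 (z = √(-30210) = I*√30210 ≈ 173.81*I)
J = -18 (J = 6 - (89 + (-14 - 1*3))/3 = 6 - (89 + (-14 - 3))/3 = 6 - (89 - 17)/3 = 6 - 72/3 = 6 - ⅓*72 = 6 - 24 = -18)
J - z = -18 - I*√30210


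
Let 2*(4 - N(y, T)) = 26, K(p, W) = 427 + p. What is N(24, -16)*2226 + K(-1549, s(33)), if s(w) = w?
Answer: -21156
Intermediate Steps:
N(y, T) = -9 (N(y, T) = 4 - ½*26 = 4 - 13 = -9)
N(24, -16)*2226 + K(-1549, s(33)) = -9*2226 + (427 - 1549) = -20034 - 1122 = -21156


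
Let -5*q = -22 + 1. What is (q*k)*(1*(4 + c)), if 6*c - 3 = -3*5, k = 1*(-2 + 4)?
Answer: 84/5 ≈ 16.800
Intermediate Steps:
q = 21/5 (q = -(-22 + 1)/5 = -⅕*(-21) = 21/5 ≈ 4.2000)
k = 2 (k = 1*2 = 2)
c = -2 (c = ½ + (-3*5)/6 = ½ + (⅙)*(-15) = ½ - 5/2 = -2)
(q*k)*(1*(4 + c)) = ((21/5)*2)*(1*(4 - 2)) = 42*(1*2)/5 = (42/5)*2 = 84/5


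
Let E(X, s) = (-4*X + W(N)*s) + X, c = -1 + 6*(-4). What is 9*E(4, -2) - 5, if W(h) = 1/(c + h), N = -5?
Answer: -562/5 ≈ -112.40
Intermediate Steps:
c = -25 (c = -1 - 24 = -25)
W(h) = 1/(-25 + h)
E(X, s) = -3*X - s/30 (E(X, s) = (-4*X + s/(-25 - 5)) + X = (-4*X + s/(-30)) + X = (-4*X - s/30) + X = -3*X - s/30)
9*E(4, -2) - 5 = 9*(-3*4 - 1/30*(-2)) - 5 = 9*(-12 + 1/15) - 5 = 9*(-179/15) - 5 = -537/5 - 5 = -562/5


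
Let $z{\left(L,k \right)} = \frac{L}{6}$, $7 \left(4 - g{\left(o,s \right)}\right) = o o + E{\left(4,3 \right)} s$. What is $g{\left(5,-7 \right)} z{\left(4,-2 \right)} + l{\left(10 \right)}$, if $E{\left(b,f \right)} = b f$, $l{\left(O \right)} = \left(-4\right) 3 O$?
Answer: $- \frac{782}{7} \approx -111.71$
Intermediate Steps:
$l{\left(O \right)} = - 12 O$
$g{\left(o,s \right)} = 4 - \frac{12 s}{7} - \frac{o^{2}}{7}$ ($g{\left(o,s \right)} = 4 - \frac{o o + 4 \cdot 3 s}{7} = 4 - \frac{o^{2} + 12 s}{7} = 4 - \left(\frac{o^{2}}{7} + \frac{12 s}{7}\right) = 4 - \frac{12 s}{7} - \frac{o^{2}}{7}$)
$z{\left(L,k \right)} = \frac{L}{6}$ ($z{\left(L,k \right)} = L \frac{1}{6} = \frac{L}{6}$)
$g{\left(5,-7 \right)} z{\left(4,-2 \right)} + l{\left(10 \right)} = \left(4 - -12 - \frac{5^{2}}{7}\right) \frac{1}{6} \cdot 4 - 120 = \left(4 + 12 - \frac{25}{7}\right) \frac{2}{3} - 120 = \frac{87}{7} \cdot \frac{2}{3} - 120 = \frac{58}{7} - 120 = - \frac{782}{7}$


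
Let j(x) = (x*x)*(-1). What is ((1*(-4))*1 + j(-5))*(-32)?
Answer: 928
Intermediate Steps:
j(x) = -x**2 (j(x) = x**2*(-1) = -x**2)
((1*(-4))*1 + j(-5))*(-32) = ((1*(-4))*1 - 1*(-5)**2)*(-32) = (-4*1 - 1*25)*(-32) = (-4 - 25)*(-32) = -29*(-32) = 928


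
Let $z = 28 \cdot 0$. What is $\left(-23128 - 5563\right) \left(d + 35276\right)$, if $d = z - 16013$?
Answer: $-552674733$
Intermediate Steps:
$z = 0$
$d = -16013$ ($d = 0 - 16013 = -16013$)
$\left(-23128 - 5563\right) \left(d + 35276\right) = \left(-23128 - 5563\right) \left(-16013 + 35276\right) = \left(-28691\right) 19263 = -552674733$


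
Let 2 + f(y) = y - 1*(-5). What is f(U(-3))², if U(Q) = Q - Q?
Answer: 9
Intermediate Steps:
U(Q) = 0
f(y) = 3 + y (f(y) = -2 + (y - 1*(-5)) = -2 + (y + 5) = -2 + (5 + y) = 3 + y)
f(U(-3))² = (3 + 0)² = 3² = 9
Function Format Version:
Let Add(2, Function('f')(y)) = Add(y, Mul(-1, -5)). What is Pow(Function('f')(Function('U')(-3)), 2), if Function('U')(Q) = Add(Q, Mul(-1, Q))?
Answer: 9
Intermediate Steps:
Function('U')(Q) = 0
Function('f')(y) = Add(3, y) (Function('f')(y) = Add(-2, Add(y, Mul(-1, -5))) = Add(-2, Add(y, 5)) = Add(-2, Add(5, y)) = Add(3, y))
Pow(Function('f')(Function('U')(-3)), 2) = Pow(Add(3, 0), 2) = Pow(3, 2) = 9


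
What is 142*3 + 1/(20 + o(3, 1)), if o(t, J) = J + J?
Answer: 9373/22 ≈ 426.05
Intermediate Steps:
o(t, J) = 2*J
142*3 + 1/(20 + o(3, 1)) = 142*3 + 1/(20 + 2*1) = 426 + 1/(20 + 2) = 426 + 1/22 = 9373/22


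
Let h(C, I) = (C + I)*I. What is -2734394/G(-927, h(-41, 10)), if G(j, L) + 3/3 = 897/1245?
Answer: 567386755/58 ≈ 9.7825e+6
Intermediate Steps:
h(C, I) = I*(C + I)
G(j, L) = -116/415 (G(j, L) = -1 + 897/1245 = -1 + 897*(1/1245) = -1 + 299/415 = -116/415)
-2734394/G(-927, h(-41, 10)) = -2734394/(-116/415) = -2734394*(-415/116) = 567386755/58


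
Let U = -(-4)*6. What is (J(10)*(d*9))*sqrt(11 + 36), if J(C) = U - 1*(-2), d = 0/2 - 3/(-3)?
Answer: 234*sqrt(47) ≈ 1604.2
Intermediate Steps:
d = 1 (d = 0*(1/2) - 3*(-1/3) = 0 + 1 = 1)
U = 24 (U = -1*(-24) = 24)
J(C) = 26 (J(C) = 24 - 1*(-2) = 24 + 2 = 26)
(J(10)*(d*9))*sqrt(11 + 36) = (26*(1*9))*sqrt(11 + 36) = (26*9)*sqrt(47) = 234*sqrt(47)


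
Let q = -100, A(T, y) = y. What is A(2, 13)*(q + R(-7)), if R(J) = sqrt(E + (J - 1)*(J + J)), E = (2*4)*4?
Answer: -1144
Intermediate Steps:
E = 32 (E = 8*4 = 32)
R(J) = sqrt(32 + 2*J*(-1 + J)) (R(J) = sqrt(32 + (J - 1)*(J + J)) = sqrt(32 + (-1 + J)*(2*J)) = sqrt(32 + 2*J*(-1 + J)))
A(2, 13)*(q + R(-7)) = 13*(-100 + sqrt(32 - 2*(-7) + 2*(-7)**2)) = 13*(-100 + sqrt(32 + 14 + 2*49)) = 13*(-100 + sqrt(32 + 14 + 98)) = 13*(-100 + sqrt(144)) = 13*(-100 + 12) = 13*(-88) = -1144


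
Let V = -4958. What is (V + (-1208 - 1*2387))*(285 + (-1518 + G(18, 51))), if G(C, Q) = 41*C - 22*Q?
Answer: 13830201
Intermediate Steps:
G(C, Q) = -22*Q + 41*C
(V + (-1208 - 1*2387))*(285 + (-1518 + G(18, 51))) = (-4958 + (-1208 - 1*2387))*(285 + (-1518 + (-22*51 + 41*18))) = (-4958 + (-1208 - 2387))*(285 + (-1518 + (-1122 + 738))) = (-4958 - 3595)*(285 + (-1518 - 384)) = -8553*(285 - 1902) = -8553*(-1617) = 13830201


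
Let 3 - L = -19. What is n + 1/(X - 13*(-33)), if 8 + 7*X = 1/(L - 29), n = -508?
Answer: -10649663/20964 ≈ -508.00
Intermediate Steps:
L = 22 (L = 3 - 1*(-19) = 3 + 19 = 22)
X = -57/49 (X = -8/7 + 1/(7*(22 - 29)) = -8/7 + (⅐)/(-7) = -8/7 + (⅐)*(-⅐) = -8/7 - 1/49 = -57/49 ≈ -1.1633)
n + 1/(X - 13*(-33)) = -508 + 1/(-57/49 - 13*(-33)) = -508 + 1/(-57/49 + 429) = -508 + 1/(20964/49) = -508 + 49/20964 = -10649663/20964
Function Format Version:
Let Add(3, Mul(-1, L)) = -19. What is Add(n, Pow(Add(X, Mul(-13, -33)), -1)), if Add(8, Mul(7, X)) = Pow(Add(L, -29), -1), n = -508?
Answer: Rational(-10649663, 20964) ≈ -508.00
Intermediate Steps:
L = 22 (L = Add(3, Mul(-1, -19)) = Add(3, 19) = 22)
X = Rational(-57, 49) (X = Add(Rational(-8, 7), Mul(Rational(1, 7), Pow(Add(22, -29), -1))) = Add(Rational(-8, 7), Mul(Rational(1, 7), Pow(-7, -1))) = Add(Rational(-8, 7), Mul(Rational(1, 7), Rational(-1, 7))) = Add(Rational(-8, 7), Rational(-1, 49)) = Rational(-57, 49) ≈ -1.1633)
Add(n, Pow(Add(X, Mul(-13, -33)), -1)) = Add(-508, Pow(Add(Rational(-57, 49), Mul(-13, -33)), -1)) = Add(-508, Pow(Add(Rational(-57, 49), 429), -1)) = Add(-508, Pow(Rational(20964, 49), -1)) = Add(-508, Rational(49, 20964)) = Rational(-10649663, 20964)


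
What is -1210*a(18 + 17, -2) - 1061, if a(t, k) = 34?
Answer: -42201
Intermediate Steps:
-1210*a(18 + 17, -2) - 1061 = -1210*34 - 1061 = -41140 - 1061 = -42201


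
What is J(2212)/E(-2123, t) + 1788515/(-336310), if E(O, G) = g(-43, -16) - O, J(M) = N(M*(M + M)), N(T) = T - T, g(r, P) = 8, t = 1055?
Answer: -357703/67262 ≈ -5.3181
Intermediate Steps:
N(T) = 0
J(M) = 0
E(O, G) = 8 - O
J(2212)/E(-2123, t) + 1788515/(-336310) = 0/(8 - 1*(-2123)) + 1788515/(-336310) = 0/(8 + 2123) + 1788515*(-1/336310) = 0/2131 - 357703/67262 = 0*(1/2131) - 357703/67262 = 0 - 357703/67262 = -357703/67262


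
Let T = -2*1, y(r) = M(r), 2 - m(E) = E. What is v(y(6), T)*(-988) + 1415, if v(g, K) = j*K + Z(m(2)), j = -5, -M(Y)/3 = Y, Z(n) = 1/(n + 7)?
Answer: -60243/7 ≈ -8606.1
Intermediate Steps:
m(E) = 2 - E
Z(n) = 1/(7 + n)
M(Y) = -3*Y
y(r) = -3*r
T = -2
v(g, K) = ⅐ - 5*K (v(g, K) = -5*K + 1/(7 + (2 - 1*2)) = -5*K + 1/(7 + (2 - 2)) = -5*K + 1/(7 + 0) = -5*K + 1/7 = -5*K + ⅐ = ⅐ - 5*K)
v(y(6), T)*(-988) + 1415 = (⅐ - 5*(-2))*(-988) + 1415 = (⅐ + 10)*(-988) + 1415 = (71/7)*(-988) + 1415 = -70148/7 + 1415 = -60243/7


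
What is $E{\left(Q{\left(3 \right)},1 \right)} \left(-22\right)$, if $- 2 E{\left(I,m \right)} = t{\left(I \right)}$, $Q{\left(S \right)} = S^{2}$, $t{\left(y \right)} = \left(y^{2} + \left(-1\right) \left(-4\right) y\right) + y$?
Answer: $1386$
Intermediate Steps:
$t{\left(y \right)} = y^{2} + 5 y$ ($t{\left(y \right)} = \left(y^{2} + 4 y\right) + y = y^{2} + 5 y$)
$E{\left(I,m \right)} = - \frac{I \left(5 + I\right)}{2}$
$E{\left(Q{\left(3 \right)},1 \right)} \left(-22\right) = - \frac{3^{2} \left(5 + 3^{2}\right)}{2} \left(-22\right) = \left(- \frac{1}{2}\right) 9 \left(5 + 9\right) \left(-22\right) = \left(- \frac{1}{2}\right) 9 \cdot 14 \left(-22\right) = \left(-63\right) \left(-22\right) = 1386$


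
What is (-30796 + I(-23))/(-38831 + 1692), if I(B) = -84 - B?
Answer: 30857/37139 ≈ 0.83085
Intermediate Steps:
(-30796 + I(-23))/(-38831 + 1692) = (-30796 + (-84 - 1*(-23)))/(-38831 + 1692) = (-30796 + (-84 + 23))/(-37139) = (-30796 - 61)*(-1/37139) = -30857*(-1/37139) = 30857/37139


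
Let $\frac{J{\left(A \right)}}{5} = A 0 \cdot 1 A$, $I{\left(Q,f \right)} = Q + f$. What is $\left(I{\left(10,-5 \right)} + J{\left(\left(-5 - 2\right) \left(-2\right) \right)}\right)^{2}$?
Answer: $25$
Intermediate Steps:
$J{\left(A \right)} = 0$ ($J{\left(A \right)} = 5 A 0 \cdot 1 A = 5 \cdot 0 A = 5 \cdot 0 = 0$)
$\left(I{\left(10,-5 \right)} + J{\left(\left(-5 - 2\right) \left(-2\right) \right)}\right)^{2} = \left(\left(10 - 5\right) + 0\right)^{2} = \left(5 + 0\right)^{2} = 5^{2} = 25$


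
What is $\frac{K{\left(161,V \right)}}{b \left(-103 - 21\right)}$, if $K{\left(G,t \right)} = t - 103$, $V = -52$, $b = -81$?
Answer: $- \frac{5}{324} \approx -0.015432$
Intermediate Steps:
$K{\left(G,t \right)} = -103 + t$ ($K{\left(G,t \right)} = t - 103 = -103 + t$)
$\frac{K{\left(161,V \right)}}{b \left(-103 - 21\right)} = \frac{-103 - 52}{\left(-81\right) \left(-103 - 21\right)} = - \frac{155}{\left(-81\right) \left(-124\right)} = - \frac{155}{10044} = \left(-155\right) \frac{1}{10044} = - \frac{5}{324}$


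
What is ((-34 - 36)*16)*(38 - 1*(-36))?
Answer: -82880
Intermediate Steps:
((-34 - 36)*16)*(38 - 1*(-36)) = (-70*16)*(38 + 36) = -1120*74 = -82880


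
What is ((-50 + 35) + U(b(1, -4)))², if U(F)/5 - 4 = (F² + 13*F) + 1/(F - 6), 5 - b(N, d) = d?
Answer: 8940100/9 ≈ 9.9334e+5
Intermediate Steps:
b(N, d) = 5 - d
U(F) = 20 + 5*F² + 5/(-6 + F) + 65*F (U(F) = 20 + 5*((F² + 13*F) + 1/(F - 6)) = 20 + 5*((F² + 13*F) + 1/(-6 + F)) = 20 + 5*(F² + 1/(-6 + F) + 13*F) = 20 + (5*F² + 5/(-6 + F) + 65*F) = 20 + 5*F² + 5/(-6 + F) + 65*F)
((-50 + 35) + U(b(1, -4)))² = ((-50 + 35) + 5*(-23 + (5 - 1*(-4))³ - 74*(5 - 1*(-4)) + 7*(5 - 1*(-4))²)/(-6 + (5 - 1*(-4))))² = (-15 + 5*(-23 + (5 + 4)³ - 74*(5 + 4) + 7*(5 + 4)²)/(-6 + (5 + 4)))² = (-15 + 5*(-23 + 9³ - 74*9 + 7*9²)/(-6 + 9))² = (-15 + 5*(-23 + 729 - 666 + 7*81)/3)² = (-15 + 5*(⅓)*(-23 + 729 - 666 + 567))² = (-15 + 5*(⅓)*607)² = (-15 + 3035/3)² = (2990/3)² = 8940100/9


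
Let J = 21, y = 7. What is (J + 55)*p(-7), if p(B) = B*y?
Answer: -3724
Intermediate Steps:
p(B) = 7*B (p(B) = B*7 = 7*B)
(J + 55)*p(-7) = (21 + 55)*(7*(-7)) = 76*(-49) = -3724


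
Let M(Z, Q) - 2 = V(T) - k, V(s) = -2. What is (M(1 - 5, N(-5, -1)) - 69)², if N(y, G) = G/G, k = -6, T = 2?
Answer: 3969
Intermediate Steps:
N(y, G) = 1
M(Z, Q) = 6 (M(Z, Q) = 2 + (-2 - 1*(-6)) = 2 + (-2 + 6) = 2 + 4 = 6)
(M(1 - 5, N(-5, -1)) - 69)² = (6 - 69)² = (-63)² = 3969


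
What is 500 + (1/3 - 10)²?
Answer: 5341/9 ≈ 593.44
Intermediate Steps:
500 + (1/3 - 10)² = 500 + (⅓ - 10)² = 500 + (-29/3)² = 500 + 841/9 = 5341/9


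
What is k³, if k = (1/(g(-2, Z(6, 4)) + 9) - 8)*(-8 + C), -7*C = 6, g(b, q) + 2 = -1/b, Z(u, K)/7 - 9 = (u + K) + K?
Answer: 391580530496/1157625 ≈ 3.3826e+5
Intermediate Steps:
Z(u, K) = 63 + 7*u + 14*K (Z(u, K) = 63 + 7*((u + K) + K) = 63 + 7*((K + u) + K) = 63 + 7*(u + 2*K) = 63 + (7*u + 14*K) = 63 + 7*u + 14*K)
g(b, q) = -2 - 1/b
C = -6/7 (C = -⅐*6 = -6/7 ≈ -0.85714)
k = 7316/105 (k = (1/((-2 - 1/(-2)) + 9) - 8)*(-8 - 6/7) = (1/((-2 - 1*(-½)) + 9) - 8)*(-62/7) = (1/((-2 + ½) + 9) - 8)*(-62/7) = (1/(-3/2 + 9) - 8)*(-62/7) = (1/(15/2) - 8)*(-62/7) = (2/15 - 8)*(-62/7) = -118/15*(-62/7) = 7316/105 ≈ 69.676)
k³ = (7316/105)³ = 391580530496/1157625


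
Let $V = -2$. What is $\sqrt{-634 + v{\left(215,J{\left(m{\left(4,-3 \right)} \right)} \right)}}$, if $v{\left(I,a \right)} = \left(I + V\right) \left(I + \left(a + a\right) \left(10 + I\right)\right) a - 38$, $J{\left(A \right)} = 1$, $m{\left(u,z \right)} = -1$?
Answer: $7 \sqrt{2877} \approx 375.46$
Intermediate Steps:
$v{\left(I,a \right)} = -38 + a \left(-2 + I\right) \left(I + 2 a \left(10 + I\right)\right)$ ($v{\left(I,a \right)} = \left(I - 2\right) \left(I + \left(a + a\right) \left(10 + I\right)\right) a - 38 = \left(-2 + I\right) \left(I + 2 a \left(10 + I\right)\right) a - 38 = a \left(-2 + I\right) \left(I + 2 a \left(10 + I\right)\right) - 38 = -38 + a \left(-2 + I\right) \left(I + 2 a \left(10 + I\right)\right)$)
$\sqrt{-634 + v{\left(215,J{\left(m{\left(4,-3 \right)} \right)} \right)}} = \sqrt{-634 + \left(-38 - 40 \cdot 1^{2} + 1 \cdot 215^{2} - 430 \cdot 1 + 2 \cdot 215^{2} \cdot 1^{2} + 16 \cdot 215 \cdot 1^{2}\right)} = \sqrt{-634 + \left(-38 - 40 + 1 \cdot 46225 - 430 + 2 \cdot 46225 \cdot 1 + 16 \cdot 215 \cdot 1\right)} = \sqrt{-634 + \left(-38 - 40 + 46225 - 430 + 92450 + 3440\right)} = \sqrt{-634 + 141607} = \sqrt{140973} = 7 \sqrt{2877}$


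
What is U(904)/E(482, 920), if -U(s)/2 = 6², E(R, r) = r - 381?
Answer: -72/539 ≈ -0.13358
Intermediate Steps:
E(R, r) = -381 + r
U(s) = -72 (U(s) = -2*6² = -2*36 = -72)
U(904)/E(482, 920) = -72/(-381 + 920) = -72/539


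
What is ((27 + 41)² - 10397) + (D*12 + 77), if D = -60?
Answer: -6416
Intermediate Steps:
((27 + 41)² - 10397) + (D*12 + 77) = ((27 + 41)² - 10397) + (-60*12 + 77) = (68² - 10397) + (-720 + 77) = (4624 - 10397) - 643 = -5773 - 643 = -6416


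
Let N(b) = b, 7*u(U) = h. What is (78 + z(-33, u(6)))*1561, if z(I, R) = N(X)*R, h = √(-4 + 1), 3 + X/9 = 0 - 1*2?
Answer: 121758 - 10035*I*√3 ≈ 1.2176e+5 - 17381.0*I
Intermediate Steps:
X = -45 (X = -27 + 9*(0 - 1*2) = -27 + 9*(0 - 2) = -27 + 9*(-2) = -27 - 18 = -45)
h = I*√3 (h = √(-3) = I*√3 ≈ 1.732*I)
u(U) = I*√3/7 (u(U) = (I*√3)/7 = I*√3/7)
z(I, R) = -45*R
(78 + z(-33, u(6)))*1561 = (78 - 45*I*√3/7)*1561 = 121758 - 10035*I*√3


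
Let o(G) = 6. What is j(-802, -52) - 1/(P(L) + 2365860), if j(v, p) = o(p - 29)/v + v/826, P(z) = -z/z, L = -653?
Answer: -383363957973/391817006567 ≈ -0.97843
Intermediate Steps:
P(z) = -1 (P(z) = -1*1 = -1)
j(v, p) = 6/v + v/826
j(-802, -52) - 1/(P(L) + 2365860) = (6/(-802) + (1/826)*(-802)) - 1/(-1 + 2365860) = (6*(-1/802) - 401/413) - 1/2365859 = (-3/401 - 401/413) - 1*1/2365859 = -162040/165613 - 1/2365859 = -383363957973/391817006567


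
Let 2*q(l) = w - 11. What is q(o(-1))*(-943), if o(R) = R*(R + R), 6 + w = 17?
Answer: 0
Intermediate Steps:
w = 11 (w = -6 + 17 = 11)
o(R) = 2*R**2 (o(R) = R*(2*R) = 2*R**2)
q(l) = 0 (q(l) = (11 - 11)/2 = (1/2)*0 = 0)
q(o(-1))*(-943) = 0*(-943) = 0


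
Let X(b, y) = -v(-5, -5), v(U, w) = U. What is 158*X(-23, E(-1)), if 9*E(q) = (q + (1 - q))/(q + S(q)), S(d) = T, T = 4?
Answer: 790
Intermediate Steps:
S(d) = 4
E(q) = 1/(9*(4 + q)) (E(q) = ((q + (1 - q))/(q + 4))/9 = (1/(4 + q))/9 = 1/(9*(4 + q)))
X(b, y) = 5 (X(b, y) = -1*(-5) = 5)
158*X(-23, E(-1)) = 158*5 = 790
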